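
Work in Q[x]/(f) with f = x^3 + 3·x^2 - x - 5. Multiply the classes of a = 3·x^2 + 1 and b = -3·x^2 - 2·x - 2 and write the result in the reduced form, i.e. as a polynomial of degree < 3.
a · b ≡ -81·x^2 - 26·x + 103 (mod f(x))

First multiply in Q[x] without reducing: a · b = -9·x^4 - 6·x^3 - 9·x^2 - 2·x - 2. Now divide by f(x) = x^3 + 3·x^2 - x - 5, eliminating the leading term at each step:
  leading term -9·x^4: subtract (-9·x)·f(x) = -9·x^4 - 27·x^3 + 9·x^2 + 45·x, leaving 21·x^3 - 18·x^2 - 47·x - 2
  leading term 21·x^3: subtract (21)·f(x) = 21·x^3 + 63·x^2 - 21·x - 105, leaving -81·x^2 - 26·x + 103
The degree is now < 3, so this is the remainder. Hence a · b ≡ -81·x^2 - 26·x + 103 in Q[x]/(f).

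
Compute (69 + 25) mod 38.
18

Reduce the summands first: 69 ≡ 31 (mod 38), so 69 + 25 ≡ 31 + 25 (mod 38). 31 + 25 = 56; 56 = 1·38 + 18, so (69 + 25) mod 38 = 18.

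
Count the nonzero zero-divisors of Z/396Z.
Z/396Z has 275 nonzero zero-divisors

In Z/396Z each nonzero element is either a unit (gcd with 396 is 1) or a zero-divisor (gcd > 1). The number of units is φ(396): factorise 396 = 2^2 · 3^2 · 11, so φ(396) = (2^2 − 2^1) · (3^2 − 3^1) · (11 − 1) = 2 · 6 · 10 = 120. The nonzero elements number 396 − 1 = 395. Hence the nonzero zero-divisors number 395 − 120 = 275.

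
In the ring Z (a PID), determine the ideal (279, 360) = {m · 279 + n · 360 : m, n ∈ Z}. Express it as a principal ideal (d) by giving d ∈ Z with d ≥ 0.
In the PID Z, (a, b) is generated by gcd(a, b). Compute gcd(360, 279) with the extended Euclidean algorithm, tracking rows (r, s, t) with s·360 + t·279 = r:
  row A: (360, 1, 0)   [1·360 + 0·279 = 360]
  row B: (279, 0, 1)   [0·360 + 1·279 = 279]
  360 = 1·279 + 81   → row C = row A − 1·row B = (81, 1, −1)   [check: 1·360 − 1·279 = 81]
  279 = 3·81 + 36   → row D = row B − 3·row C = (36, −3, 4)   [check: −3·360 + 4·279 = 36]
  81 = 2·36 + 9   → row E = row C − 2·row D = (9, 7, −9)   [check: 7·360 − 9·279 = 9]
  36 = 4·9 + 0   → remainder 0, stop. gcd = 9 (last nonzero row E).
So gcd(279, 360) = 9, with Bézout identity 7·360 − 9·279 = 9. Containment (⊇): the Bézout identity exhibits 9 as an element of (279, 360), giving (9) ⊆ (279, 360). Containment (⊆): since 9 | 279 and 9 | 360 (279 = 9·31, 360 = 9·40), every Z-linear combination of 279 and 360 is divisible by 9, so (279, 360) ⊆ (9). Therefore (279, 360) = (9), d = 9.

Final answer: (279, 360) = (9); d = 9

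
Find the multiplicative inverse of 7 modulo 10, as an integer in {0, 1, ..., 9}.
7^(−1) ≡ 3 (mod 10)

Apply the extended Euclidean algorithm to (10, 7), tracking rows (r, s, t) with s·10 + t·7 = r. Each division r_prev = q·r_cur + r_new produces the new row as (previous row) − q·(current row):
  row A: (10, 1, 0)   [1·10 + 0·7 = 10]
  row B: (7, 0, 1)   [0·10 + 1·7 = 7]
  10 = 1·7 + 3   → row C = row A − 1·row B = (3, 1, −1)   [check: 1·10 − 1·7 = 3]
  7 = 2·3 + 1   → row D = row B − 2·row C = (1, −2, 3)   [check: −2·10 + 3·7 = 1]
  3 = 3·1 + 0   → remainder 0, stop. gcd = 1 (last nonzero row D).
The gcd is 1, so 7 is invertible mod 10. The last nonzero row gives −2·10 + 3·7 = 1, so t = 3. So 7^(−1) ≡ 3 (mod 10). Verify: 7 · 3 = 21 ≡ 1 (mod 10). ✓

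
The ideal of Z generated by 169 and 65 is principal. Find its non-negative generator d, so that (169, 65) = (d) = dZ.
(169, 65) = (13); d = 13

In the PID Z, (a, b) is generated by gcd(a, b). Compute gcd(169, 65) with the extended Euclidean algorithm, tracking rows (r, s, t) with s·169 + t·65 = r:
  row A: (169, 1, 0)   [1·169 + 0·65 = 169]
  row B: (65, 0, 1)   [0·169 + 1·65 = 65]
  169 = 2·65 + 39   → row C = row A − 2·row B = (39, 1, −2)   [check: 1·169 − 2·65 = 39]
  65 = 1·39 + 26   → row D = row B − 1·row C = (26, −1, 3)   [check: −1·169 + 3·65 = 26]
  39 = 1·26 + 13   → row E = row C − 1·row D = (13, 2, −5)   [check: 2·169 − 5·65 = 13]
  26 = 2·13 + 0   → remainder 0, stop. gcd = 13 (last nonzero row E).
So gcd(169, 65) = 13, with Bézout identity 2·169 − 5·65 = 13. Containment (⊇): the Bézout identity exhibits 13 as an element of (169, 65), giving (13) ⊆ (169, 65). Containment (⊆): since 13 | 169 and 13 | 65 (169 = 13·13, 65 = 13·5), every Z-linear combination of 169 and 65 is divisible by 13, so (169, 65) ⊆ (13). Therefore (169, 65) = (13), d = 13.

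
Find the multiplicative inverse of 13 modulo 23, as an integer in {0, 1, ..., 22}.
13^(−1) ≡ 16 (mod 23)

Apply the extended Euclidean algorithm to (23, 13), tracking rows (r, s, t) with s·23 + t·13 = r. Each division r_prev = q·r_cur + r_new produces the new row as (previous row) − q·(current row):
  row A: (23, 1, 0)   [1·23 + 0·13 = 23]
  row B: (13, 0, 1)   [0·23 + 1·13 = 13]
  23 = 1·13 + 10   → row C = row A − 1·row B = (10, 1, −1)   [check: 1·23 − 1·13 = 10]
  13 = 1·10 + 3   → row D = row B − 1·row C = (3, −1, 2)   [check: −1·23 + 2·13 = 3]
  10 = 3·3 + 1   → row E = row C − 3·row D = (1, 4, −7)   [check: 4·23 − 7·13 = 1]
  3 = 3·1 + 0   → remainder 0, stop. gcd = 1 (last nonzero row E).
The gcd is 1, so 13 is invertible mod 23. The last nonzero row gives 4·23 − 7·13 = 1, so t = −7. So 13^(−1) ≡ −7 ≡ 16 (mod 23). Verify: 13 · 16 = 208 ≡ 1 (mod 23). ✓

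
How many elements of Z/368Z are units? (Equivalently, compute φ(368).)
Z/368Z has φ(368) = 176 units

An element a ∈ Z/368Z is a unit iff gcd(a, 368) = 1, so the number of units is φ(368). φ is multiplicative, with φ(p^e) = p^e − p^(e−1). Factorise 368 = 2^4 · 23. Then
  φ(368) = (2^4 − 2^3) · (23 − 1) = 8 · 22 = 176.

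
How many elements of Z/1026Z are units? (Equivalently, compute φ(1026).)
Z/1026Z has φ(1026) = 324 units

An element a ∈ Z/1026Z is a unit iff gcd(a, 1026) = 1, so the number of units is φ(1026). φ is multiplicative, with φ(p^e) = p^e − p^(e−1). Factorise 1026 = 2 · 3^3 · 19. Then
  φ(1026) = (2 − 1) · (3^3 − 3^2) · (19 − 1) = 1 · 18 · 18 = 324.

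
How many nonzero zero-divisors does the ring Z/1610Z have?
Z/1610Z has 1081 nonzero zero-divisors

In Z/1610Z each nonzero element is either a unit (gcd with 1610 is 1) or a zero-divisor (gcd > 1). The number of units is φ(1610): factorise 1610 = 2 · 5 · 7 · 23, so φ(1610) = (2 − 1) · (5 − 1) · (7 − 1) · (23 − 1) = 1 · 4 · 6 · 22 = 528. The nonzero elements number 1610 − 1 = 1609. Hence the nonzero zero-divisors number 1609 − 528 = 1081.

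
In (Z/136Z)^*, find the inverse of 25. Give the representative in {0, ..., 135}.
25^(−1) ≡ 49 (mod 136)

Apply the extended Euclidean algorithm to (136, 25), tracking rows (r, s, t) with s·136 + t·25 = r. Each division r_prev = q·r_cur + r_new produces the new row as (previous row) − q·(current row):
  row A: (136, 1, 0)   [1·136 + 0·25 = 136]
  row B: (25, 0, 1)   [0·136 + 1·25 = 25]
  136 = 5·25 + 11   → row C = row A − 5·row B = (11, 1, −5)   [check: 1·136 − 5·25 = 11]
  25 = 2·11 + 3   → row D = row B − 2·row C = (3, −2, 11)   [check: −2·136 + 11·25 = 3]
  11 = 3·3 + 2   → row E = row C − 3·row D = (2, 7, −38)   [check: 7·136 − 38·25 = 2]
  3 = 1·2 + 1   → row F = row D − 1·row E = (1, −9, 49)   [check: −9·136 + 49·25 = 1]
  2 = 2·1 + 0   → remainder 0, stop. gcd = 1 (last nonzero row F).
The gcd is 1, so 25 is invertible mod 136. The last nonzero row gives −9·136 + 49·25 = 1, so t = 49. So 25^(−1) ≡ 49 (mod 136). Verify: 25 · 49 = 1225 ≡ 1 (mod 136). ✓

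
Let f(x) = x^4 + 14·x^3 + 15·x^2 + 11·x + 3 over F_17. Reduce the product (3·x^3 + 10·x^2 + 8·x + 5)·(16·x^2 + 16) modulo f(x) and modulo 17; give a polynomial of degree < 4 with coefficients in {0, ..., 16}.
a · b ≡ 11·x^3 + 14·x^2 + 6·x + 1 (mod f(x))

Multiply as integer polynomials: a · b = 48·x^5 + 160·x^4 + 176·x^3 + 240·x^2 + 128·x + 80. Reducing coefficients mod 17: a · b ≡ 14·x^5 + 7·x^4 + 6·x^3 + 2·x^2 + 9·x + 12. Now divide by f(x) = x^4 + 14·x^3 + 15·x^2 + 11·x + 3 in F_17[x], eliminating the leading term at each step:
  leading term 14·x^5: subtract (14·x)·f(x) = 14·x^5 + 9·x^4 + 6·x^3 + x^2 + 8·x, leaving 15·x^4 + x^2 + x + 12 (coefficients mod 17)
  leading term 15·x^4: subtract (15)·f(x) = 15·x^4 + 6·x^3 + 4·x^2 + 12·x + 11, leaving 11·x^3 + 14·x^2 + 6·x + 1 (coefficients mod 17)
The degree is now < 4, so this is the remainder. Hence a · b ≡ 11·x^3 + 14·x^2 + 6·x + 1 in F_17[x]/(f).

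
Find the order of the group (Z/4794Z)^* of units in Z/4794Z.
(Z/4794Z)^* consists of the classes a with gcd(a, 4794) = 1, so its order is φ(4794). φ is multiplicative, with φ(p^e) = p^e − p^(e−1). Factorise 4794 = 2 · 3 · 17 · 47. Then
  φ(4794) = (2 − 1) · (3 − 1) · (17 − 1) · (47 − 1) = 1 · 2 · 16 · 46 = 1472.
Thus |(Z/4794Z)^*| = 1472.

Final answer: |(Z/4794Z)^*| = 1472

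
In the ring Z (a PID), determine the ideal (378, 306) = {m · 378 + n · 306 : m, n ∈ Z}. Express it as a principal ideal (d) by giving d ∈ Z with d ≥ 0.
(378, 306) = (18); d = 18

In the PID Z, (a, b) is generated by gcd(a, b). Compute gcd(378, 306) with the extended Euclidean algorithm, tracking rows (r, s, t) with s·378 + t·306 = r:
  row A: (378, 1, 0)   [1·378 + 0·306 = 378]
  row B: (306, 0, 1)   [0·378 + 1·306 = 306]
  378 = 1·306 + 72   → row C = row A − 1·row B = (72, 1, −1)   [check: 1·378 − 1·306 = 72]
  306 = 4·72 + 18   → row D = row B − 4·row C = (18, −4, 5)   [check: −4·378 + 5·306 = 18]
  72 = 4·18 + 0   → remainder 0, stop. gcd = 18 (last nonzero row D).
So gcd(378, 306) = 18, with Bézout identity −4·378 + 5·306 = 18. Containment (⊇): the Bézout identity exhibits 18 as an element of (378, 306), giving (18) ⊆ (378, 306). Containment (⊆): since 18 | 378 and 18 | 306 (378 = 18·21, 306 = 18·17), every Z-linear combination of 378 and 306 is divisible by 18, so (378, 306) ⊆ (18). Therefore (378, 306) = (18), d = 18.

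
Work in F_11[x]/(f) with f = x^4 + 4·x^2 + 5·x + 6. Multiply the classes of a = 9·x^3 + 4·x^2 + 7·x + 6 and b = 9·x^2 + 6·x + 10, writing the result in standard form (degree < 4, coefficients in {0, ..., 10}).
Multiply as integer polynomials: a · b = 81·x^5 + 90·x^4 + 177·x^3 + 136·x^2 + 106·x + 60. Reducing coefficients mod 11: a · b ≡ 4·x^5 + 2·x^4 + x^3 + 4·x^2 + 7·x + 5. Now divide by f(x) = x^4 + 4·x^2 + 5·x + 6 in F_11[x], eliminating the leading term at each step:
  leading term 4·x^5: subtract (4·x)·f(x) = 4·x^5 + 5·x^3 + 9·x^2 + 2·x, leaving 2·x^4 + 7·x^3 + 6·x^2 + 5·x + 5 (coefficients mod 11)
  leading term 2·x^4: subtract (2)·f(x) = 2·x^4 + 8·x^2 + 10·x + 1, leaving 7·x^3 + 9·x^2 + 6·x + 4 (coefficients mod 11)
The degree is now < 4, so this is the remainder. Hence a · b ≡ 7·x^3 + 9·x^2 + 6·x + 4 in F_11[x]/(f).

Final answer: a · b ≡ 7·x^3 + 9·x^2 + 6·x + 4 (mod f(x))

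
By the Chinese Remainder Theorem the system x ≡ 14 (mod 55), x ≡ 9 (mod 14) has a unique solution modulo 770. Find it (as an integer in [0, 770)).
x ≡ 289 (mod 770); the representative in [0, 770) is 289

The moduli 55, 14 are pairwise coprime, so by the CRT there is a unique solution mod 55·14 = 770.
Solve by successive substitution. Start with x ≡ 14 (mod 55).
  Combine with x ≡ 9 (mod 14): write x = 14 + 55·t and require 14 + 55·t ≡ 9 (mod 14), i.e. 55·t ≡ 9 − 14 ≡ 9 (mod 14). Since 55^(−1) ≡ 13 (mod 14) (55 ≡ 13 (mod 14)), t ≡ 13·9 ≡ 5 (mod 14). So x ≡ 14 + 55·5 = 289 (mod 770).
Unique solution in [0, 770): x = 289.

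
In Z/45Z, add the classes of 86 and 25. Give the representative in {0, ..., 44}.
21

Reduce the summands first: 86 ≡ 41 (mod 45), so 86 + 25 ≡ 41 + 25 (mod 45). 41 + 25 = 66; 66 = 1·45 + 21, so (86 + 25) mod 45 = 21.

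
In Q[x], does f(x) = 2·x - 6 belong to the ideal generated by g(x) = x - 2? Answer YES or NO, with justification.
In Q[x] the ideal (g) consists of all multiples of g, so f ∈ (g) iff g | f, i.e. iff the remainder of f on division by g is 0. Divide f by g (g is monic, so eliminate the leading term of the running remainder at each step):
  leading term 2·x: subtract (2)·g(x) = 2·x - 4, leaving -2
The remainder r(x) = -2 ≠ 0 (and deg r < deg g), so g ∤ f, i.e. f ∉ (g).

Final answer: NO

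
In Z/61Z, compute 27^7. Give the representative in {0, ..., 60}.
3

Use repeated squaring. Binary(7) = 111. Walk through the bits of the exponent 7 left-to-right: at each bit after the leading one, square the running value, then multiply by 27 if the bit is 1 (always reducing mod 61):
  bit 1 = 1 (leading): start with 27.
  bit 2 = 1: square 27^2 = 729 ≡ 58; bit is 1, so multiply 58·27 = 1566 ≡ 41 (mod 61).
  bit 3 = 1: square 41^2 = 1681 ≡ 34; bit is 1, so multiply 34·27 = 918 ≡ 3 (mod 61).
Final value: 27^7 ≡ 3 (mod 61).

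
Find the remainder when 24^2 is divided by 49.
37

Use repeated squaring. Binary(2) = 10. Walk through the bits of the exponent 2 left-to-right: at each bit after the leading one, square the running value, then multiply by 24 if the bit is 1 (always reducing mod 49):
  bit 1 = 1 (leading): start with 24.
  bit 2 = 0: square 24^2 = 576 ≡ 37 (mod 49).
Final value: 24^2 ≡ 37 (mod 49).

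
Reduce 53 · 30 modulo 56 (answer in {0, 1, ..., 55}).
22

Both factors are already reduced mod 56. 53 · 30 = 1590. Dividing by 56: 1590 = 28·56 + 22. So (53 · 30) mod 56 = 22.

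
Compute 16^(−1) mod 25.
Apply the extended Euclidean algorithm to (25, 16), tracking rows (r, s, t) with s·25 + t·16 = r. Each division r_prev = q·r_cur + r_new produces the new row as (previous row) − q·(current row):
  row A: (25, 1, 0)   [1·25 + 0·16 = 25]
  row B: (16, 0, 1)   [0·25 + 1·16 = 16]
  25 = 1·16 + 9   → row C = row A − 1·row B = (9, 1, −1)   [check: 1·25 − 1·16 = 9]
  16 = 1·9 + 7   → row D = row B − 1·row C = (7, −1, 2)   [check: −1·25 + 2·16 = 7]
  9 = 1·7 + 2   → row E = row C − 1·row D = (2, 2, −3)   [check: 2·25 − 3·16 = 2]
  7 = 3·2 + 1   → row F = row D − 3·row E = (1, −7, 11)   [check: −7·25 + 11·16 = 1]
  2 = 2·1 + 0   → remainder 0, stop. gcd = 1 (last nonzero row F).
The gcd is 1, so 16 is invertible mod 25. The last nonzero row gives −7·25 + 11·16 = 1, so t = 11. So 16^(−1) ≡ 11 (mod 25). Verify: 16 · 11 = 176 ≡ 1 (mod 25). ✓

Final answer: 16^(−1) ≡ 11 (mod 25)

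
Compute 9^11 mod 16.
Use repeated squaring. Binary(11) = 1011. Walk through the bits of the exponent 11 left-to-right: at each bit after the leading one, square the running value, then multiply by 9 if the bit is 1 (always reducing mod 16):
  bit 1 = 1 (leading): start with 9.
  bit 2 = 0: square 9^2 = 81 ≡ 1 (mod 16).
  bit 3 = 1: square 1^2 = 1; bit is 1, so multiply 1·9 = 9 (mod 16).
  bit 4 = 1: square 9^2 = 81 ≡ 1; bit is 1, so multiply 1·9 = 9 (mod 16).
Final value: 9^11 ≡ 9 (mod 16).

Final answer: 9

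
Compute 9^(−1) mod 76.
9^(−1) ≡ 17 (mod 76)

Apply the extended Euclidean algorithm to (76, 9), tracking rows (r, s, t) with s·76 + t·9 = r. Each division r_prev = q·r_cur + r_new produces the new row as (previous row) − q·(current row):
  row A: (76, 1, 0)   [1·76 + 0·9 = 76]
  row B: (9, 0, 1)   [0·76 + 1·9 = 9]
  76 = 8·9 + 4   → row C = row A − 8·row B = (4, 1, −8)   [check: 1·76 − 8·9 = 4]
  9 = 2·4 + 1   → row D = row B − 2·row C = (1, −2, 17)   [check: −2·76 + 17·9 = 1]
  4 = 4·1 + 0   → remainder 0, stop. gcd = 1 (last nonzero row D).
The gcd is 1, so 9 is invertible mod 76. The last nonzero row gives −2·76 + 17·9 = 1, so t = 17. So 9^(−1) ≡ 17 (mod 76). Verify: 9 · 17 = 153 ≡ 1 (mod 76). ✓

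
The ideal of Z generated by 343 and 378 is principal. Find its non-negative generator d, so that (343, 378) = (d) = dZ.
(343, 378) = (7); d = 7

In the PID Z, (a, b) is generated by gcd(a, b). Compute gcd(378, 343) with the extended Euclidean algorithm, tracking rows (r, s, t) with s·378 + t·343 = r:
  row A: (378, 1, 0)   [1·378 + 0·343 = 378]
  row B: (343, 0, 1)   [0·378 + 1·343 = 343]
  378 = 1·343 + 35   → row C = row A − 1·row B = (35, 1, −1)   [check: 1·378 − 1·343 = 35]
  343 = 9·35 + 28   → row D = row B − 9·row C = (28, −9, 10)   [check: −9·378 + 10·343 = 28]
  35 = 1·28 + 7   → row E = row C − 1·row D = (7, 10, −11)   [check: 10·378 − 11·343 = 7]
  28 = 4·7 + 0   → remainder 0, stop. gcd = 7 (last nonzero row E).
So gcd(343, 378) = 7, with Bézout identity 10·378 − 11·343 = 7. Containment (⊇): the Bézout identity exhibits 7 as an element of (343, 378), giving (7) ⊆ (343, 378). Containment (⊆): since 7 | 343 and 7 | 378 (343 = 7·49, 378 = 7·54), every Z-linear combination of 343 and 378 is divisible by 7, so (343, 378) ⊆ (7). Therefore (343, 378) = (7), d = 7.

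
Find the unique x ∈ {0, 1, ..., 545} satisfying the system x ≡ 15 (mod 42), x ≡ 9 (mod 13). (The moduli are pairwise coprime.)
The moduli 42, 13 are pairwise coprime, so by the CRT there is a unique solution mod 42·13 = 546.
Solve by successive substitution. Start with x ≡ 15 (mod 42).
  Combine with x ≡ 9 (mod 13): write x = 15 + 42·t and require 15 + 42·t ≡ 9 (mod 13), i.e. 42·t ≡ 9 − 15 ≡ 7 (mod 13). Since 42^(−1) ≡ 9 (mod 13) (42 ≡ 3 (mod 13)), t ≡ 9·7 ≡ 11 (mod 13). So x ≡ 15 + 42·11 = 477 (mod 546).
Unique solution in [0, 546): x = 477.

Final answer: x ≡ 477 (mod 546); the representative in [0, 546) is 477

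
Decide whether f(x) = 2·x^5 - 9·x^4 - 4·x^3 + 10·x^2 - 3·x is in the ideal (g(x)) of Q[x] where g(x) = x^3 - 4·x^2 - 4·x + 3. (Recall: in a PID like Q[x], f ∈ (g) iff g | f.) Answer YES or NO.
YES

In Q[x] the ideal (g) consists of all multiples of g, so f ∈ (g) iff g | f, i.e. iff the remainder of f on division by g is 0. Divide f by g (g is monic, so eliminate the leading term of the running remainder at each step):
  leading term 2·x^5: subtract (2·x^2)·g(x) = 2·x^5 - 8·x^4 - 8·x^3 + 6·x^2, leaving -x^4 + 4·x^3 + 4·x^2 - 3·x
  leading term -x^4: subtract (-x)·g(x) = -x^4 + 4·x^3 + 4·x^2 - 3·x, leaving 0
The remainder is 0, so f(x) = g(x) · h(x) with h(x) = 2·x^2 - x. Hence g | f, i.e. f ∈ (g).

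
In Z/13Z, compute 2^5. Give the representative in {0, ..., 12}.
6

Use repeated squaring. Binary(5) = 101. Walk through the bits of the exponent 5 left-to-right: at each bit after the leading one, square the running value, then multiply by 2 if the bit is 1 (always reducing mod 13):
  bit 1 = 1 (leading): start with 2.
  bit 2 = 0: square 2^2 = 4 (mod 13).
  bit 3 = 1: square 4^2 = 16 ≡ 3; bit is 1, so multiply 3·2 = 6 (mod 13).
Final value: 2^5 ≡ 6 (mod 13).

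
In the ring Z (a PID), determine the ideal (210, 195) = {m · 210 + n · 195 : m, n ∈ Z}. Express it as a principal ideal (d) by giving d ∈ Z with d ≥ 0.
(210, 195) = (15); d = 15

In the PID Z, (a, b) is generated by gcd(a, b). Compute gcd(210, 195) with the extended Euclidean algorithm, tracking rows (r, s, t) with s·210 + t·195 = r:
  row A: (210, 1, 0)   [1·210 + 0·195 = 210]
  row B: (195, 0, 1)   [0·210 + 1·195 = 195]
  210 = 1·195 + 15   → row C = row A − 1·row B = (15, 1, −1)   [check: 1·210 − 1·195 = 15]
  195 = 13·15 + 0   → remainder 0, stop. gcd = 15 (last nonzero row C).
So gcd(210, 195) = 15, with Bézout identity 1·210 − 1·195 = 15. Containment (⊇): the Bézout identity exhibits 15 as an element of (210, 195), giving (15) ⊆ (210, 195). Containment (⊆): since 15 | 210 and 15 | 195 (210 = 15·14, 195 = 15·13), every Z-linear combination of 210 and 195 is divisible by 15, so (210, 195) ⊆ (15). Therefore (210, 195) = (15), d = 15.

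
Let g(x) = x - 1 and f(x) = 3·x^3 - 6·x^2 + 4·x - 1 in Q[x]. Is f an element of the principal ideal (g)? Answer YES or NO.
In Q[x] the ideal (g) consists of all multiples of g, so f ∈ (g) iff g | f, i.e. iff the remainder of f on division by g is 0. Divide f by g (g is monic, so eliminate the leading term of the running remainder at each step):
  leading term 3·x^3: subtract (3·x^2)·g(x) = 3·x^3 - 3·x^2, leaving -3·x^2 + 4·x - 1
  leading term -3·x^2: subtract (-3·x)·g(x) = -3·x^2 + 3·x, leaving x - 1
  leading term x: subtract (1)·g(x) = x - 1, leaving 0
The remainder is 0, so f(x) = g(x) · h(x) with h(x) = 3·x^2 - 3·x + 1. Hence g | f, i.e. f ∈ (g).

Final answer: YES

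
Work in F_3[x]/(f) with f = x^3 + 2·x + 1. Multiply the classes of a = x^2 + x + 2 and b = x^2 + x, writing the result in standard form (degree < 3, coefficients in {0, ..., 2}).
Multiply as integer polynomials: a · b = x^4 + 2·x^3 + 3·x^2 + 2·x. Reducing coefficients mod 3: a · b ≡ x^4 + 2·x^3 + 2·x. Now divide by f(x) = x^3 + 2·x + 1 in F_3[x], eliminating the leading term at each step:
  leading term x^4: subtract (x)·f(x) = x^4 + 2·x^2 + x, leaving 2·x^3 + x^2 + x (coefficients mod 3)
  leading term 2·x^3: subtract (2)·f(x) = 2·x^3 + x + 2, leaving x^2 + 1 (coefficients mod 3)
The degree is now < 3, so this is the remainder. Hence a · b ≡ x^2 + 1 in F_3[x]/(f).

Final answer: a · b ≡ x^2 + 1 (mod f(x))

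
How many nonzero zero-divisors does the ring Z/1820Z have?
Z/1820Z has 1243 nonzero zero-divisors

In Z/1820Z each nonzero element is either a unit (gcd with 1820 is 1) or a zero-divisor (gcd > 1). The number of units is φ(1820): factorise 1820 = 2^2 · 5 · 7 · 13, so φ(1820) = (2^2 − 2^1) · (5 − 1) · (7 − 1) · (13 − 1) = 2 · 4 · 6 · 12 = 576. The nonzero elements number 1820 − 1 = 1819. Hence the nonzero zero-divisors number 1819 − 576 = 1243.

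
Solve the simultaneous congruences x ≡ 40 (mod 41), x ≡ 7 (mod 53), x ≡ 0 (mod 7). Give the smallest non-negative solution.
x ≡ 13734 (mod 15211); the representative in [0, 15211) is 13734

The moduli 41, 53, 7 are pairwise coprime, so by the CRT there is a unique solution mod 41·53·7 = 15211.
Solve by successive substitution. Start with x ≡ 40 (mod 41).
  Combine with x ≡ 7 (mod 53): write x = 40 + 41·t and require 40 + 41·t ≡ 7 (mod 53), i.e. 41·t ≡ 7 − 40 ≡ 20 (mod 53). Since 41^(−1) ≡ 22 (mod 53), t ≡ 22·20 ≡ 16 (mod 53). So x ≡ 40 + 41·16 = 696 (mod 2173).
  Combine with x ≡ 0 (mod 7): write x = 696 + 2173·t and require 696 + 2173·t ≡ 0 (mod 7), i.e. 2173·t ≡ 0 − 696 ≡ 4 (mod 7). Since 2173^(−1) ≡ 5 (mod 7) (2173 ≡ 3 (mod 7)), t ≡ 5·4 ≡ 6 (mod 7). So x ≡ 696 + 2173·6 = 13734 (mod 15211).
Unique solution in [0, 15211): x = 13734.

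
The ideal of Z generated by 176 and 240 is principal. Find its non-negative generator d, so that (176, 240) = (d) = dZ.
In the PID Z, (a, b) is generated by gcd(a, b). Compute gcd(240, 176) with the extended Euclidean algorithm, tracking rows (r, s, t) with s·240 + t·176 = r:
  row A: (240, 1, 0)   [1·240 + 0·176 = 240]
  row B: (176, 0, 1)   [0·240 + 1·176 = 176]
  240 = 1·176 + 64   → row C = row A − 1·row B = (64, 1, −1)   [check: 1·240 − 1·176 = 64]
  176 = 2·64 + 48   → row D = row B − 2·row C = (48, −2, 3)   [check: −2·240 + 3·176 = 48]
  64 = 1·48 + 16   → row E = row C − 1·row D = (16, 3, −4)   [check: 3·240 − 4·176 = 16]
  48 = 3·16 + 0   → remainder 0, stop. gcd = 16 (last nonzero row E).
So gcd(176, 240) = 16, with Bézout identity 3·240 − 4·176 = 16. Containment (⊇): the Bézout identity exhibits 16 as an element of (176, 240), giving (16) ⊆ (176, 240). Containment (⊆): since 16 | 176 and 16 | 240 (176 = 16·11, 240 = 16·15), every Z-linear combination of 176 and 240 is divisible by 16, so (176, 240) ⊆ (16). Therefore (176, 240) = (16), d = 16.

Final answer: (176, 240) = (16); d = 16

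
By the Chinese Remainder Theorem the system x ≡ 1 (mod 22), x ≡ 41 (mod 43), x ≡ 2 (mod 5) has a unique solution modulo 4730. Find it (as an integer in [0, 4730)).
x ≡ 2707 (mod 4730); the representative in [0, 4730) is 2707

The moduli 22, 43, 5 are pairwise coprime, so by the CRT there is a unique solution mod 22·43·5 = 4730.
Solve by successive substitution. Start with x ≡ 1 (mod 22).
  Combine with x ≡ 41 (mod 43): write x = 1 + 22·t and require 1 + 22·t ≡ 41 (mod 43), i.e. 22·t ≡ 41 − 1 ≡ 40 (mod 43). Since 22^(−1) ≡ 2 (mod 43), t ≡ 2·40 ≡ 37 (mod 43). So x ≡ 1 + 22·37 = 815 (mod 946).
  Combine with x ≡ 2 (mod 5): write x = 815 + 946·t and require 815 + 946·t ≡ 2 (mod 5), i.e. 946·t ≡ 2 − 815 ≡ 2 (mod 5). Since 946^(−1) ≡ 1 (mod 5) (946 ≡ 1 (mod 5)), t ≡ 1·2 ≡ 2 (mod 5). So x ≡ 815 + 946·2 = 2707 (mod 4730).
Unique solution in [0, 4730): x = 2707.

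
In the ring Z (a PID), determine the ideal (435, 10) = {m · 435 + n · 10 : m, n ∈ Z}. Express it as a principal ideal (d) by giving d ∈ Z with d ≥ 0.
(435, 10) = (5); d = 5

In the PID Z, (a, b) is generated by gcd(a, b). Compute gcd(435, 10) with the extended Euclidean algorithm, tracking rows (r, s, t) with s·435 + t·10 = r:
  row A: (435, 1, 0)   [1·435 + 0·10 = 435]
  row B: (10, 0, 1)   [0·435 + 1·10 = 10]
  435 = 43·10 + 5   → row C = row A − 43·row B = (5, 1, −43)   [check: 1·435 − 43·10 = 5]
  10 = 2·5 + 0   → remainder 0, stop. gcd = 5 (last nonzero row C).
So gcd(435, 10) = 5, with Bézout identity 1·435 − 43·10 = 5. Containment (⊇): the Bézout identity exhibits 5 as an element of (435, 10), giving (5) ⊆ (435, 10). Containment (⊆): since 5 | 435 and 5 | 10 (435 = 5·87, 10 = 5·2), every Z-linear combination of 435 and 10 is divisible by 5, so (435, 10) ⊆ (5). Therefore (435, 10) = (5), d = 5.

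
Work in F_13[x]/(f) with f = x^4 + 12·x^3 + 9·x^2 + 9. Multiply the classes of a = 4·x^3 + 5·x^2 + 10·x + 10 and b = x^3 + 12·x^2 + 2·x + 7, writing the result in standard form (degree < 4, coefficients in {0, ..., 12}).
Multiply as integer polynomials: a · b = 4·x^6 + 53·x^5 + 78·x^4 + 168·x^3 + 175·x^2 + 90·x + 70. Reducing coefficients mod 13: a · b ≡ 4·x^6 + x^5 + 12·x^3 + 6·x^2 + 12·x + 5. Now divide by f(x) = x^4 + 12·x^3 + 9·x^2 + 9 in F_13[x], eliminating the leading term at each step:
  leading term 4·x^6: subtract (4·x^2)·f(x) = 4·x^6 + 9·x^5 + 10·x^4 + 10·x^2, leaving 5·x^5 + 3·x^4 + 12·x^3 + 9·x^2 + 12·x + 5 (coefficients mod 13)
  leading term 5·x^5: subtract (5·x)·f(x) = 5·x^5 + 8·x^4 + 6·x^3 + 6·x, leaving 8·x^4 + 6·x^3 + 9·x^2 + 6·x + 5 (coefficients mod 13)
  leading term 8·x^4: subtract (8)·f(x) = 8·x^4 + 5·x^3 + 7·x^2 + 7, leaving x^3 + 2·x^2 + 6·x + 11 (coefficients mod 13)
The degree is now < 4, so this is the remainder. Hence a · b ≡ x^3 + 2·x^2 + 6·x + 11 in F_13[x]/(f).

Final answer: a · b ≡ x^3 + 2·x^2 + 6·x + 11 (mod f(x))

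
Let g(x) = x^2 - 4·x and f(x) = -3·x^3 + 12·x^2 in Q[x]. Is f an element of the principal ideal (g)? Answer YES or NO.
In Q[x] the ideal (g) consists of all multiples of g, so f ∈ (g) iff g | f, i.e. iff the remainder of f on division by g is 0. Divide f by g (g is monic, so eliminate the leading term of the running remainder at each step):
  leading term -3·x^3: subtract (-3·x)·g(x) = -3·x^3 + 12·x^2, leaving 0
The remainder is 0, so f(x) = g(x) · h(x) with h(x) = -3·x. Hence g | f, i.e. f ∈ (g).

Final answer: YES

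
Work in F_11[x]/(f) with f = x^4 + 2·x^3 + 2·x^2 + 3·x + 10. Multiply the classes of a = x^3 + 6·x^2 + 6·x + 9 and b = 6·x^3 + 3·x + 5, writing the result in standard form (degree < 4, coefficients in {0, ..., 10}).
a · b ≡ 9·x^3 + 2·x^2 + x + 2 (mod f(x))

Multiply as integer polynomials: a · b = 6·x^6 + 36·x^5 + 39·x^4 + 77·x^3 + 48·x^2 + 57·x + 45. Reducing coefficients mod 11: a · b ≡ 6·x^6 + 3·x^5 + 6·x^4 + 4·x^2 + 2·x + 1. Now divide by f(x) = x^4 + 2·x^3 + 2·x^2 + 3·x + 10 in F_11[x], eliminating the leading term at each step:
  leading term 6·x^6: subtract (6·x^2)·f(x) = 6·x^6 + x^5 + x^4 + 7·x^3 + 5·x^2, leaving 2·x^5 + 5·x^4 + 4·x^3 + 10·x^2 + 2·x + 1 (coefficients mod 11)
  leading term 2·x^5: subtract (2·x)·f(x) = 2·x^5 + 4·x^4 + 4·x^3 + 6·x^2 + 9·x, leaving x^4 + 4·x^2 + 4·x + 1 (coefficients mod 11)
  leading term x^4: subtract (1)·f(x) = x^4 + 2·x^3 + 2·x^2 + 3·x + 10, leaving 9·x^3 + 2·x^2 + x + 2 (coefficients mod 11)
The degree is now < 4, so this is the remainder. Hence a · b ≡ 9·x^3 + 2·x^2 + x + 2 in F_11[x]/(f).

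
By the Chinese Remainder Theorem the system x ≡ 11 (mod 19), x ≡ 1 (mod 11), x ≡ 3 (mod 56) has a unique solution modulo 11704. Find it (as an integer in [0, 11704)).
x ≡ 9131 (mod 11704); the representative in [0, 11704) is 9131

The moduli 19, 11, 56 are pairwise coprime, so by the CRT there is a unique solution mod 19·11·56 = 11704.
Solve by successive substitution. Start with x ≡ 11 (mod 19).
  Combine with x ≡ 1 (mod 11): write x = 11 + 19·t and require 11 + 19·t ≡ 1 (mod 11), i.e. 19·t ≡ 1 − 11 ≡ 1 (mod 11). Since 19^(−1) ≡ 7 (mod 11) (19 ≡ 8 (mod 11)), t ≡ 7·1 ≡ 7 (mod 11). So x ≡ 11 + 19·7 = 144 (mod 209).
  Combine with x ≡ 3 (mod 56): write x = 144 + 209·t and require 144 + 209·t ≡ 3 (mod 56), i.e. 209·t ≡ 3 − 144 ≡ 27 (mod 56). Since 209^(−1) ≡ 41 (mod 56) (209 ≡ 41 (mod 56)), t ≡ 41·27 ≡ 43 (mod 56). So x ≡ 144 + 209·43 = 9131 (mod 11704).
Unique solution in [0, 11704): x = 9131.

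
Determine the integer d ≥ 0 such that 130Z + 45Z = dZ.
(130, 45) = (5); d = 5

In the PID Z, (a, b) is generated by gcd(a, b). Compute gcd(130, 45) with the extended Euclidean algorithm, tracking rows (r, s, t) with s·130 + t·45 = r:
  row A: (130, 1, 0)   [1·130 + 0·45 = 130]
  row B: (45, 0, 1)   [0·130 + 1·45 = 45]
  130 = 2·45 + 40   → row C = row A − 2·row B = (40, 1, −2)   [check: 1·130 − 2·45 = 40]
  45 = 1·40 + 5   → row D = row B − 1·row C = (5, −1, 3)   [check: −1·130 + 3·45 = 5]
  40 = 8·5 + 0   → remainder 0, stop. gcd = 5 (last nonzero row D).
So gcd(130, 45) = 5, with Bézout identity −1·130 + 3·45 = 5. Containment (⊇): the Bézout identity exhibits 5 as an element of (130, 45), giving (5) ⊆ (130, 45). Containment (⊆): since 5 | 130 and 5 | 45 (130 = 5·26, 45 = 5·9), every Z-linear combination of 130 and 45 is divisible by 5, so (130, 45) ⊆ (5). Therefore (130, 45) = (5), d = 5.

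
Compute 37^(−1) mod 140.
37^(−1) ≡ 53 (mod 140)

Apply the extended Euclidean algorithm to (140, 37), tracking rows (r, s, t) with s·140 + t·37 = r. Each division r_prev = q·r_cur + r_new produces the new row as (previous row) − q·(current row):
  row A: (140, 1, 0)   [1·140 + 0·37 = 140]
  row B: (37, 0, 1)   [0·140 + 1·37 = 37]
  140 = 3·37 + 29   → row C = row A − 3·row B = (29, 1, −3)   [check: 1·140 − 3·37 = 29]
  37 = 1·29 + 8   → row D = row B − 1·row C = (8, −1, 4)   [check: −1·140 + 4·37 = 8]
  29 = 3·8 + 5   → row E = row C − 3·row D = (5, 4, −15)   [check: 4·140 − 15·37 = 5]
  8 = 1·5 + 3   → row F = row D − 1·row E = (3, −5, 19)   [check: −5·140 + 19·37 = 3]
  5 = 1·3 + 2   → row G = row E − 1·row F = (2, 9, −34)   [check: 9·140 − 34·37 = 2]
  3 = 1·2 + 1   → row H = row F − 1·row G = (1, −14, 53)   [check: −14·140 + 53·37 = 1]
  2 = 2·1 + 0   → remainder 0, stop. gcd = 1 (last nonzero row H).
The gcd is 1, so 37 is invertible mod 140. The last nonzero row gives −14·140 + 53·37 = 1, so t = 53. So 37^(−1) ≡ 53 (mod 140). Verify: 37 · 53 = 1961 ≡ 1 (mod 140). ✓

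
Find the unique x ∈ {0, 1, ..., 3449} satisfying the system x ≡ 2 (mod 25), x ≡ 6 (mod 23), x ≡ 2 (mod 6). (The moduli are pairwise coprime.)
x ≡ 1202 (mod 3450); the representative in [0, 3450) is 1202

The moduli 25, 23, 6 are pairwise coprime, so by the CRT there is a unique solution mod 25·23·6 = 3450.
Solve by successive substitution. Start with x ≡ 2 (mod 25).
  Combine with x ≡ 6 (mod 23): write x = 2 + 25·t and require 2 + 25·t ≡ 6 (mod 23), i.e. 25·t ≡ 6 − 2 ≡ 4 (mod 23). Since 25^(−1) ≡ 12 (mod 23) (25 ≡ 2 (mod 23)), t ≡ 12·4 ≡ 2 (mod 23). So x ≡ 2 + 25·2 = 52 (mod 575).
  Combine with x ≡ 2 (mod 6): write x = 52 + 575·t and require 52 + 575·t ≡ 2 (mod 6), i.e. 575·t ≡ 2 − 52 ≡ 4 (mod 6). Since 575^(−1) ≡ 5 (mod 6) (575 ≡ 5 (mod 6)), t ≡ 5·4 ≡ 2 (mod 6). So x ≡ 52 + 575·2 = 1202 (mod 3450).
Unique solution in [0, 3450): x = 1202.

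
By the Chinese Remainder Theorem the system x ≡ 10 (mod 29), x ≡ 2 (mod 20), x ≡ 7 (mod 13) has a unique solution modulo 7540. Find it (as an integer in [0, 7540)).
The moduli 29, 20, 13 are pairwise coprime, so by the CRT there is a unique solution mod 29·20·13 = 7540.
Solve by successive substitution. Start with x ≡ 10 (mod 29).
  Combine with x ≡ 2 (mod 20): write x = 10 + 29·t and require 10 + 29·t ≡ 2 (mod 20), i.e. 29·t ≡ 2 − 10 ≡ 12 (mod 20). Since 29^(−1) ≡ 9 (mod 20) (29 ≡ 9 (mod 20)), t ≡ 9·12 ≡ 8 (mod 20). So x ≡ 10 + 29·8 = 242 (mod 580).
  Combine with x ≡ 7 (mod 13): write x = 242 + 580·t and require 242 + 580·t ≡ 7 (mod 13), i.e. 580·t ≡ 7 − 242 ≡ 12 (mod 13). Since 580^(−1) ≡ 5 (mod 13) (580 ≡ 8 (mod 13)), t ≡ 5·12 ≡ 8 (mod 13). So x ≡ 242 + 580·8 = 4882 (mod 7540).
Unique solution in [0, 7540): x = 4882.

Final answer: x ≡ 4882 (mod 7540); the representative in [0, 7540) is 4882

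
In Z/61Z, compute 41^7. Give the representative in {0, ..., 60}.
27

Use repeated squaring. Binary(7) = 111. Walk through the bits of the exponent 7 left-to-right: at each bit after the leading one, square the running value, then multiply by 41 if the bit is 1 (always reducing mod 61):
  bit 1 = 1 (leading): start with 41.
  bit 2 = 1: square 41^2 = 1681 ≡ 34; bit is 1, so multiply 34·41 = 1394 ≡ 52 (mod 61).
  bit 3 = 1: square 52^2 = 2704 ≡ 20; bit is 1, so multiply 20·41 = 820 ≡ 27 (mod 61).
Final value: 41^7 ≡ 27 (mod 61).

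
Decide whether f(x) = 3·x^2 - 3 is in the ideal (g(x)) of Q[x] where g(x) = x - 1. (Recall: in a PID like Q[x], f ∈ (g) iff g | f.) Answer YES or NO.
YES

In Q[x] the ideal (g) consists of all multiples of g, so f ∈ (g) iff g | f, i.e. iff the remainder of f on division by g is 0. Divide f by g (g is monic, so eliminate the leading term of the running remainder at each step):
  leading term 3·x^2: subtract (3·x)·g(x) = 3·x^2 - 3·x, leaving 3·x - 3
  leading term 3·x: subtract (3)·g(x) = 3·x - 3, leaving 0
The remainder is 0, so f(x) = g(x) · h(x) with h(x) = 3·x + 3. Hence g | f, i.e. f ∈ (g).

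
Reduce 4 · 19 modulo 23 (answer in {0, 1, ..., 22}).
Both factors are already reduced mod 23. 4 · 19 = 76. Dividing by 23: 76 = 3·23 + 7. So (4 · 19) mod 23 = 7.

Final answer: 7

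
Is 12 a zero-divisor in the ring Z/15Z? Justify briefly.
gcd(12, 15) = 3 > 1, so 12 is not a unit in Z/15Z. In Z/nZ every nonzero non-unit is a zero-divisor: explicitly, take b = 15/gcd = 5 ≠ 0 (mod 15); then 12·5 = 60 = 4·15, i.e. 12·5 ≡ 0 (mod 15). So 12 is a zero-divisor.

Final answer: YES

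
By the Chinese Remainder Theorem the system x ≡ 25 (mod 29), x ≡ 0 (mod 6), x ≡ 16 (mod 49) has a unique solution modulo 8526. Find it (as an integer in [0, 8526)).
x ≡ 4230 (mod 8526); the representative in [0, 8526) is 4230

The moduli 29, 6, 49 are pairwise coprime, so by the CRT there is a unique solution mod 29·6·49 = 8526.
Solve by successive substitution. Start with x ≡ 25 (mod 29).
  Combine with x ≡ 0 (mod 6): write x = 25 + 29·t and require 25 + 29·t ≡ 0 (mod 6), i.e. 29·t ≡ 0 − 25 ≡ 5 (mod 6). Since 29^(−1) ≡ 5 (mod 6) (29 ≡ 5 (mod 6)), t ≡ 5·5 ≡ 1 (mod 6). So x ≡ 25 + 29·1 = 54 (mod 174).
  Combine with x ≡ 16 (mod 49): write x = 54 + 174·t and require 54 + 174·t ≡ 16 (mod 49), i.e. 174·t ≡ 16 − 54 ≡ 11 (mod 49). Since 174^(−1) ≡ 20 (mod 49) (174 ≡ 27 (mod 49)), t ≡ 20·11 ≡ 24 (mod 49). So x ≡ 54 + 174·24 = 4230 (mod 8526).
Unique solution in [0, 8526): x = 4230.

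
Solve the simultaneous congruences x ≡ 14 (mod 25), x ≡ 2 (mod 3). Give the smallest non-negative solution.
x ≡ 14 (mod 75); the representative in [0, 75) is 14

The moduli 25, 3 are pairwise coprime, so by the CRT there is a unique solution mod 25·3 = 75.
Solve by successive substitution. Start with x ≡ 14 (mod 25).
  Combine with x ≡ 2 (mod 3): write x = 14 + 25·t and require 14 + 25·t ≡ 2 (mod 3), i.e. 25·t ≡ 2 − 14 ≡ 0 (mod 3). Since 25^(−1) ≡ 1 (mod 3) (25 ≡ 1 (mod 3)), t ≡ 1·0 ≡ 0 (mod 3). So x ≡ 14 + 25·0 = 14 (mod 75).
Unique solution in [0, 75): x = 14.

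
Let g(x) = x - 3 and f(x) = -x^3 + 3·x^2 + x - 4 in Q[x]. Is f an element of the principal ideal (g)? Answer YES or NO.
NO

In Q[x] the ideal (g) consists of all multiples of g, so f ∈ (g) iff g | f, i.e. iff the remainder of f on division by g is 0. Divide f by g (g is monic, so eliminate the leading term of the running remainder at each step):
  leading term -x^3: subtract (-x^2)·g(x) = -x^3 + 3·x^2, leaving x - 4
  leading term x: subtract (1)·g(x) = x - 3, leaving -1
The remainder r(x) = -1 ≠ 0 (and deg r < deg g), so g ∤ f, i.e. f ∉ (g).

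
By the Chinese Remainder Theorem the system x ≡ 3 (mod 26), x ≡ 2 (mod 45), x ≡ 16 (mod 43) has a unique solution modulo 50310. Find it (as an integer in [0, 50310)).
The moduli 26, 45, 43 are pairwise coprime, so by the CRT there is a unique solution mod 26·45·43 = 50310.
Solve by successive substitution. Start with x ≡ 3 (mod 26).
  Combine with x ≡ 2 (mod 45): write x = 3 + 26·t and require 3 + 26·t ≡ 2 (mod 45), i.e. 26·t ≡ 2 − 3 ≡ 44 (mod 45). Since 26^(−1) ≡ 26 (mod 45), t ≡ 26·44 ≡ 19 (mod 45). So x ≡ 3 + 26·19 = 497 (mod 1170).
  Combine with x ≡ 16 (mod 43): write x = 497 + 1170·t and require 497 + 1170·t ≡ 16 (mod 43), i.e. 1170·t ≡ 16 − 497 ≡ 35 (mod 43). Since 1170^(−1) ≡ 24 (mod 43) (1170 ≡ 9 (mod 43)), t ≡ 24·35 ≡ 23 (mod 43). So x ≡ 497 + 1170·23 = 27407 (mod 50310).
Unique solution in [0, 50310): x = 27407.

Final answer: x ≡ 27407 (mod 50310); the representative in [0, 50310) is 27407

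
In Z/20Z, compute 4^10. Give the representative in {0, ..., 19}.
Use repeated squaring. Binary(10) = 1010. Walk through the bits of the exponent 10 left-to-right: at each bit after the leading one, square the running value, then multiply by 4 if the bit is 1 (always reducing mod 20):
  bit 1 = 1 (leading): start with 4.
  bit 2 = 0: square 4^2 = 16 (mod 20).
  bit 3 = 1: square 16^2 = 256 ≡ 16; bit is 1, so multiply 16·4 = 64 ≡ 4 (mod 20).
  bit 4 = 0: square 4^2 = 16 (mod 20).
Final value: 4^10 ≡ 16 (mod 20).

Final answer: 16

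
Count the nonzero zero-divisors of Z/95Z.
Z/95Z has 22 nonzero zero-divisors

In Z/95Z each nonzero element is either a unit (gcd with 95 is 1) or a zero-divisor (gcd > 1). The number of units is φ(95): factorise 95 = 5 · 19, so φ(95) = (5 − 1) · (19 − 1) = 4 · 18 = 72. The nonzero elements number 95 − 1 = 94. Hence the nonzero zero-divisors number 94 − 72 = 22.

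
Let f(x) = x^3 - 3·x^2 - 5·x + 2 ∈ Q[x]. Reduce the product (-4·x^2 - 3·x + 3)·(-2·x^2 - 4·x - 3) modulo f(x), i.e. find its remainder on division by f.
a · b ≡ 196·x^2 + 211·x - 101 (mod f(x))

First multiply in Q[x] without reducing: a · b = 8·x^4 + 22·x^3 + 18·x^2 - 3·x - 9. Now divide by f(x) = x^3 - 3·x^2 - 5·x + 2, eliminating the leading term at each step:
  leading term 8·x^4: subtract (8·x)·f(x) = 8·x^4 - 24·x^3 - 40·x^2 + 16·x, leaving 46·x^3 + 58·x^2 - 19·x - 9
  leading term 46·x^3: subtract (46)·f(x) = 46·x^3 - 138·x^2 - 230·x + 92, leaving 196·x^2 + 211·x - 101
The degree is now < 3, so this is the remainder. Hence a · b ≡ 196·x^2 + 211·x - 101 in Q[x]/(f).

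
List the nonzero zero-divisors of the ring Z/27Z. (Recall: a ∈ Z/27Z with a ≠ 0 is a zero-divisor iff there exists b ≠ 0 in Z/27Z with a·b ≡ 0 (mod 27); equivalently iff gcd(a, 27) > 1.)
nonzero zero-divisors of Z/27Z = {3, 6, 9, 12, 15, 18, 21, 24}

An element a ∈ Z/27Z (with a ≠ 0) is a zero-divisor iff gcd(a, 27) > 1 (because a is a unit precisely when gcd(a, n) = 1, and in Z/nZ every nonzero, non-unit element is a zero-divisor). Scan a = 1, ..., 26 and keep those with gcd(a, 27) > 1:
  gcd(3, 27) = 3, gcd(6, 27) = 3, gcd(9, 27) = 9, gcd(12, 27) = 3, gcd(15, 27) = 3, gcd(18, 27) = 9, gcd(21, 27) = 3, gcd(24, 27) = 3.
All other a ∈ {1, ..., 26} have gcd(a, 27) = 1 and are units. So the nonzero zero-divisors are exactly the 8 values of a appearing in this scan.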